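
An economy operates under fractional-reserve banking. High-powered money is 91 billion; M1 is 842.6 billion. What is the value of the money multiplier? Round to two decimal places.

9.26

The money multiplier is m = M / MB = 842.6 / 91 ≈ 9.25934.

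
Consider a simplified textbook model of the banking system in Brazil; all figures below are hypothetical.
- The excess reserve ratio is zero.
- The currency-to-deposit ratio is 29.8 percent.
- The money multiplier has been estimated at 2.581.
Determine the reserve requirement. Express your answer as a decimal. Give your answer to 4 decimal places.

0.2049

Using m = 2.581. Since m = (1 + c)/(c + rr + e), the denominator satisfies c + rr + e = (1 + c)/m = (1 + 0.298) / 2.581 ≈ 0.502906.
With c = 0.298 and e = 0, the reserve requirement is 0.502906 − 0.298 − 0 = 0.204906.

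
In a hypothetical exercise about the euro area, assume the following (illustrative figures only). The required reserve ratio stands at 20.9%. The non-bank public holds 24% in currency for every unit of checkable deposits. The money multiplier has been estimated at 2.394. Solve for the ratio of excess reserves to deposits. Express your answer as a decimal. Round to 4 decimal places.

Using m = 2.394. Since m = (1 + c)/(c + rr + e), the denominator satisfies c + rr + e = (1 + c)/m = (1 + 0.24) / 2.394 ≈ 0.517962.
With c = 0.24 and rr = 0.209, the ratio of excess reserves to deposits is 0.517962 − 0.24 − 0.209 = 0.068962.

0.0690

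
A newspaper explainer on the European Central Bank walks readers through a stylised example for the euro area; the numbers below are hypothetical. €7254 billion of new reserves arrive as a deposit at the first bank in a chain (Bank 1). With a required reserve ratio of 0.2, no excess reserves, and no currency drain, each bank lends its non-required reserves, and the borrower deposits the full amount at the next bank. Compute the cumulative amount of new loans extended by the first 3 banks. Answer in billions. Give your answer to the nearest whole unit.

€14160 billion

Bank i lends (1 − rr)^i of the original deposit: Bank 1 lends 7254·0.8000 = 5803.2000, Bank 2 lends 7254·0.8000² = 4642.5600, and so on.
Summing a geometric series: total = 7254·[0.8000·(1 − 0.8000^3) / (1 − 0.8000)] = 14159.8080 billion.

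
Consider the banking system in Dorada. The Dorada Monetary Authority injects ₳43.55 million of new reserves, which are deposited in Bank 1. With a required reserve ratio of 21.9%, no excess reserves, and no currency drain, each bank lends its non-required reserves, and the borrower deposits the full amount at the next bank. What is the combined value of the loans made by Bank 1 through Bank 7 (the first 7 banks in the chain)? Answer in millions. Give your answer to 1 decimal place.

₳127.8 million

Bank i lends (1 − rr)^i of the original deposit: Bank 1 lends 43.55·0.7810 ≈ 34.0125, Bank 2 lends 43.55·0.7810² ≈ 26.5638, and so on.
Summing a geometric series: total = 43.55·[0.7810·(1 − 0.7810^7) / (1 − 0.7810)] ≈ 127.7819 million.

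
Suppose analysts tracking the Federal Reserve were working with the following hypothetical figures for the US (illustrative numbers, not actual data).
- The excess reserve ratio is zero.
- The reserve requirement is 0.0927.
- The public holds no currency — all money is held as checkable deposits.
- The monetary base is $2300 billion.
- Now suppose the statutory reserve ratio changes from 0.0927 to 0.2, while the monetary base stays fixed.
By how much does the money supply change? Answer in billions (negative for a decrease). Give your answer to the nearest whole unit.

-13311 billion

Initially m₁ = 1 / (0.0927) ≈ 10.78749, so M₁ = 10.78749 × 2300 = 24811.227 billion.
After the change m₂ = 1 / (0.2) = 5, so M₂ = 5 × 2300 = 11500 billion.
ΔM = M₂ − M₁ = 11500 − 24811.227 = -13311.227 billion.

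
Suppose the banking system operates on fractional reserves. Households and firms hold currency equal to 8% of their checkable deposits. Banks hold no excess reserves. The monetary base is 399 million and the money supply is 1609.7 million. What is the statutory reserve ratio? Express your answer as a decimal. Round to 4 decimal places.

Using m = M/MB = 1609.7/399 ≈ 4.034336. Since m = (1 + c)/(c + rr + e), the denominator satisfies c + rr + e = (1 + c)/m = (1 + 0.08) / 4.034336 ≈ 0.267702.
With c = 0.08 and e = 0, the statutory reserve ratio is 0.267702 − 0.08 − 0 = 0.187702.

0.1877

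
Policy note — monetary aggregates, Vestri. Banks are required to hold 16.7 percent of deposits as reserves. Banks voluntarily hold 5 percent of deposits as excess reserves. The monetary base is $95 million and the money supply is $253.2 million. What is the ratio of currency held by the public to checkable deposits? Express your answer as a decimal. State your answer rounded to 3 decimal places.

Using m = M/MB = 253.2/95 ≈ 2.665263. From m = (1 + c)/(c + rr + e), rearranging gives 1 + c = m·(c + rr + e), so c·(1 − m) = m·(rr + e) − 1.
Hence c = [m·(rr + e) − 1]/(1 − m) = [2.665263 × (0.167 + 0.05) − 1] / (1 − 2.665263) = 0.253196.

0.253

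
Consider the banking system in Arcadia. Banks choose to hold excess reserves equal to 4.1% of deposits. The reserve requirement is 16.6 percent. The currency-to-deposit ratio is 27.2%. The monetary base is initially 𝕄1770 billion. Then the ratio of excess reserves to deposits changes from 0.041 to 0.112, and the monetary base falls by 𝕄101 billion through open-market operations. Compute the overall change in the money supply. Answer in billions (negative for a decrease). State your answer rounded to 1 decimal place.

Before: m₁ = (1 + 0.272) / (0.166 + 0.041 + 0.272) ≈ 2.655532, MB₁ = 1770, so M₁ = 2.655532 × 1770 ≈ 4700.2916 billion.
After: m₂ = (1 + 0.272) / (0.166 + 0.112 + 0.272) ≈ 2.312727, MB₂ = 1770 − 101 = 1669, so M₂ = 2.312727 × 1669 ≈ 3859.9414 billion.
ΔM = M₂ − M₁ = 3859.9414 − 4700.2916 = -840.3502 billion.

-840.4 billion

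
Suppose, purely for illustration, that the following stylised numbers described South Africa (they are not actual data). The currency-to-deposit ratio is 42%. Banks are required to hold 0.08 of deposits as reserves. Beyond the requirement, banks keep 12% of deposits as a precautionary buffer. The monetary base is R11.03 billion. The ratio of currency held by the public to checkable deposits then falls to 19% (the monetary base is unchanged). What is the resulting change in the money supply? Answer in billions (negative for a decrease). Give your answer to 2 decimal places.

R8.39 billion

Initially m₁ = (1 + 0.42) / (0.08 + 0.12 + 0.42) ≈ 2.29032, so M₁ = 2.29032 × 11.03 ≈ 25.2622 billion.
After the change m₂ = (1 + 0.19) / (0.08 + 0.12 + 0.19) ≈ 3.05128, so M₂ = 3.05128 × 11.03 ≈ 33.6556 billion.
ΔM = M₂ − M₁ = 33.6556 − 25.2622 = 8.3934 billion.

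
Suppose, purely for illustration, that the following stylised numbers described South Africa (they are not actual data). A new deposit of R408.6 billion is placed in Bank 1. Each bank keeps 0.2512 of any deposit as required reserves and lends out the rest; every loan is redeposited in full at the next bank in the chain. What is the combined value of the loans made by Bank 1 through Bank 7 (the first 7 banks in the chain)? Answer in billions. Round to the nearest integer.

Bank i lends (1 − rr)^i of the original deposit: Bank 1 lends 408.6·0.7488 ≈ 305.9597, Bank 2 lends 408.6·0.7488² ≈ 229.1026, and so on.
Summing a geometric series: total = 408.6·[0.7488·(1 − 0.7488^7) / (1 − 0.7488)] ≈ 1057.2222 billion.

R1057 billion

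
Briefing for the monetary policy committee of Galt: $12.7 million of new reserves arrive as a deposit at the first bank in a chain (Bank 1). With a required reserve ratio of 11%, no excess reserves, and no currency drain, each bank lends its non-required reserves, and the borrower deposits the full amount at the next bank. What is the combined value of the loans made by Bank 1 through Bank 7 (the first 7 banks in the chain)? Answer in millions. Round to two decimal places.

$57.30 million

Bank i lends (1 − rr)^i of the original deposit: Bank 1 lends 12.7·0.8900 = 11.3030, Bank 2 lends 12.7·0.8900² ≈ 10.0597, and so on.
Summing a geometric series: total = 12.7·[0.8900·(1 − 0.8900^7) / (1 − 0.8900)] ≈ 57.3048 million.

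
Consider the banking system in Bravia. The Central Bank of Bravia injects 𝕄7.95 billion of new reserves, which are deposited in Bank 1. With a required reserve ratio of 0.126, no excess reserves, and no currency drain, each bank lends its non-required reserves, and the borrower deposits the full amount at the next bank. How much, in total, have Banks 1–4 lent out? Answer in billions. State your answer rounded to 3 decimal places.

𝕄22.968 billion

Bank i lends (1 − rr)^i of the original deposit: Bank 1 lends 7.95·0.8740 = 6.9483, Bank 2 lends 7.95·0.8740² ≈ 6.0728, and so on.
Summing a geometric series: total = 7.95·[0.8740·(1 − 0.8740^4) / (1 − 0.8740)] ≈ 22.9676 billion.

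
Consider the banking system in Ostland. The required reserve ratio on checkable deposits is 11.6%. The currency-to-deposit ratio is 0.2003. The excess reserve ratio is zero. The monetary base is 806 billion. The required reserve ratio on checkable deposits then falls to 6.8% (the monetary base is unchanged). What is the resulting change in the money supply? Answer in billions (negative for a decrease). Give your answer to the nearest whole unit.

Initially m₁ = (1 + 0.2003) / (0.116 + 0.2003) ≈ 3.7948, so M₁ = 3.7948 × 806 = 3058.6088 billion.
After the change m₂ = (1 + 0.2003) / (0.068 + 0.2003) ≈ 4.4737, so M₂ = 4.4737 × 806 = 3605.8022 billion.
ΔM = M₂ − M₁ = 3605.8022 − 3058.6088 = 547.1934 billion.

547 billion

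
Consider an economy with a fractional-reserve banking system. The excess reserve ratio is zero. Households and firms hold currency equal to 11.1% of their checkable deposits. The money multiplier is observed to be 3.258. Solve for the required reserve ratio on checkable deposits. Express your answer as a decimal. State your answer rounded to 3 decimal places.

0.230

Using m = 3.258. Since m = (1 + c)/(c + rr + e), the denominator satisfies c + rr + e = (1 + c)/m = (1 + 0.111) / 3.258 ≈ 0.341007.
With c = 0.111 and e = 0, the required reserve ratio on checkable deposits is 0.341007 − 0.111 − 0 = 0.230007.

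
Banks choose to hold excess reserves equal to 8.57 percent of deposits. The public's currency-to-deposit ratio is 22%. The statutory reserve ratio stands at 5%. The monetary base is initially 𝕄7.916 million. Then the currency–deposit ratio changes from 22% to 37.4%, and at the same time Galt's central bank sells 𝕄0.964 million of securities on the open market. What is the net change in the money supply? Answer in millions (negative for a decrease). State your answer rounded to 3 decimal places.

-8.410 million

Before: m₁ = (1 + 0.22) / (0.05 + 0.0857 + 0.22) ≈ 3.42986, MB₁ = 7.916, so M₁ = 3.42986 × 7.916 ≈ 27.1508 million.
After: m₂ = (1 + 0.374) / (0.05 + 0.0857 + 0.374) ≈ 2.69570, MB₂ = 7.916 − 0.964 = 6.952, so M₂ = 2.69570 × 6.952 ≈ 18.7405 million.
ΔM = M₂ − M₁ = 18.7405 − 27.1508 = -8.4103 million.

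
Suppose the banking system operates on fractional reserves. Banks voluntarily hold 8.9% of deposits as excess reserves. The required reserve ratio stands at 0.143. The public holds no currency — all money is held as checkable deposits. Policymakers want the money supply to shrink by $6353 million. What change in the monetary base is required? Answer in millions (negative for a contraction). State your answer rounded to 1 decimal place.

-1473.9 million

The money multiplier is m = 1 / (rr + e) = 1 / (0.143 + 0.089) ≈ 4.310345.
ΔMB = ΔM / m = (−6353) / 4.310345 ≈ -1473.8959 million.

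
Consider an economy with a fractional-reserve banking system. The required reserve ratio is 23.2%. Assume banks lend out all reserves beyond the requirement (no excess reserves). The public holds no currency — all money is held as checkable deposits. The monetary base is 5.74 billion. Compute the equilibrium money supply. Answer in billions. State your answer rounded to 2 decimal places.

24.74 billion

With no currency drain or excess reserves, the money multiplier is m = 1/rr = 1/0.232 ≈ 4.3103.
Money supply M = m × MB = 4.3103 × 5.74 ≈ 24.7411 billion.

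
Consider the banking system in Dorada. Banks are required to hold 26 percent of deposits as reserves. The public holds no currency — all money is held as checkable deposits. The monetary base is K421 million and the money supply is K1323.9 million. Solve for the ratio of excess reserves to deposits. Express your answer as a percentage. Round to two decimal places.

Using m = M/MB = 1323.9/421 ≈ 3.144656. Since m = (1 + c)/(c + rr + e), the denominator satisfies c + rr + e = (1 + c)/m = (1 + 0) / 3.144656 ≈ 0.318000.
With c = 0 and rr = 0.26, the ratio of excess reserves to deposits is 0.318000 − 0 − 0.26 = 0.058.

5.80%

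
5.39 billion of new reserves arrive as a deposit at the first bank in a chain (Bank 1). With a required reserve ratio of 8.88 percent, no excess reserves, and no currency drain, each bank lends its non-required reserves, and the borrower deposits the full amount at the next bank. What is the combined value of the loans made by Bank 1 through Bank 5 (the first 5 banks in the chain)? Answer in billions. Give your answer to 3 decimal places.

Bank i lends (1 − rr)^i of the original deposit: Bank 1 lends 5.39·0.9112 ≈ 4.9114, Bank 2 lends 5.39·0.9112² ≈ 4.4752, and so on.
Summing a geometric series: total = 5.39·[0.9112·(1 − 0.9112^5) / (1 − 0.9112)] ≈ 20.5659 billion.

20.566 billion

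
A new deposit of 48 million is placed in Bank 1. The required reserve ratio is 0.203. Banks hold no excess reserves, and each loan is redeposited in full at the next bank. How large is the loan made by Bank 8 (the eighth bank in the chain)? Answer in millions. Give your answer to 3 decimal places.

7.815 million

Each bank lends a fraction (1 − rr) = 0.7970 of the deposit it receives, so Bank 8 receives 48·0.7970^7 and lends 48·0.7970^8 ≈ 7.8146 million.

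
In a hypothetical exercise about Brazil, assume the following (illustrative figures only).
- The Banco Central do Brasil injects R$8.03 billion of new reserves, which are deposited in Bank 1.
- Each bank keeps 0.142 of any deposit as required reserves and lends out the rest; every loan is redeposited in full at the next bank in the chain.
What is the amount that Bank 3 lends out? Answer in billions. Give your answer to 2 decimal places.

Each bank lends a fraction (1 − rr) = 0.8580 of the deposit it receives, so Bank 3 receives 8.03·0.8580^2 and lends 8.03·0.8580^3 ≈ 5.0720 billion.

R$5.07 billion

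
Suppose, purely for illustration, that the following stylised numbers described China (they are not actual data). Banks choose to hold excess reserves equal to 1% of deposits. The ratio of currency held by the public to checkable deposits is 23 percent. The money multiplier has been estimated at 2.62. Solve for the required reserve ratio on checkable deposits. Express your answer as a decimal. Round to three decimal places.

0.229

Using m = 2.62. Since m = (1 + c)/(c + rr + e), the denominator satisfies c + rr + e = (1 + c)/m = (1 + 0.23) / 2.62 ≈ 0.469466.
With c = 0.23 and e = 0.01, the required reserve ratio on checkable deposits is 0.469466 − 0.23 − 0.01 = 0.229466.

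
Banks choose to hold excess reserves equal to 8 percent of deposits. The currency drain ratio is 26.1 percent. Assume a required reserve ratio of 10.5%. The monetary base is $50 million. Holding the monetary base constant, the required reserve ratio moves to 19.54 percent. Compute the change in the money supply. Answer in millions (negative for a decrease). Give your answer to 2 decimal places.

-23.82 million

Initially m₁ = (1 + 0.261) / (0.105 + 0.08 + 0.261) ≈ 2.82735, so M₁ = 2.82735 × 50 = 141.3675 million.
After the change m₂ = (1 + 0.261) / (0.1954 + 0.08 + 0.261) ≈ 2.35086, so M₂ = 2.35086 × 50 = 117.543 million.
ΔM = M₂ − M₁ = 117.543 − 141.3675 = -23.8245 million.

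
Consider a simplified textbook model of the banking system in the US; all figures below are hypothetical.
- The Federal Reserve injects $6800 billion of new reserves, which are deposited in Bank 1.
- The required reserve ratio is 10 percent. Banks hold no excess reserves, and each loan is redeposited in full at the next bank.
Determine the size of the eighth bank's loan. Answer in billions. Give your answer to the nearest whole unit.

$2927 billion

Each bank lends a fraction (1 − rr) = 0.9000 of the deposit it receives, so Bank 8 receives 6800·0.9000^7 and lends 6800·0.9000^8 ≈ 2927.1770 billion.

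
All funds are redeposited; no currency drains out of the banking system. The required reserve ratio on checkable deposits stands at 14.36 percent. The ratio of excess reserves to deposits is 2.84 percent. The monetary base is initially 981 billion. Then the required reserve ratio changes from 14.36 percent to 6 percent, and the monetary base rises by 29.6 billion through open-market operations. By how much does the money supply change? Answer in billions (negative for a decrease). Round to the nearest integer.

Before: m₁ = 1 / (0.1436 + 0.0284) ≈ 5.81395, MB₁ = 981, so M₁ = 5.81395 × 981 ≈ 5703.485 billion.
After: m₂ = 1 / (0.06 + 0.0284) ≈ 11.31222, MB₂ = 981 + 29.6 = 1010.6, so M₂ = 11.31222 × 1010.6 ≈ 11432.1295 billion.
ΔM = M₂ − M₁ = 11432.1295 − 5703.485 = 5728.6445 billion.

5729 billion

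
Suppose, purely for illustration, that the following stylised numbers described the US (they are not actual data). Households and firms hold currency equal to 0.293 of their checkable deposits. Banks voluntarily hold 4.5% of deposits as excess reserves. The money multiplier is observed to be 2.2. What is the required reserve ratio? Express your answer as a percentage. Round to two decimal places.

24.97%

Using m = 2.2. Since m = (1 + c)/(c + rr + e), the denominator satisfies c + rr + e = (1 + c)/m = (1 + 0.293) / 2.2 ≈ 0.587727.
With c = 0.293 and e = 0.045, the required reserve ratio is 0.587727 − 0.293 − 0.045 = 0.249727.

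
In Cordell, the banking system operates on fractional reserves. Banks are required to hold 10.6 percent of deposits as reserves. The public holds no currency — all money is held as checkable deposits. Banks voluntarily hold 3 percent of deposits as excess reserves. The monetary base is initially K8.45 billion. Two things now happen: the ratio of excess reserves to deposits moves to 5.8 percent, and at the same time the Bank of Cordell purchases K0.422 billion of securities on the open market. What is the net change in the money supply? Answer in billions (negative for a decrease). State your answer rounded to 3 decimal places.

Before: m₁ = 1 / (0.106 + 0.03) ≈ 7.35294, MB₁ = 8.45, so M₁ = 7.35294 × 8.45 ≈ 62.1323 billion.
After: m₂ = 1 / (0.106 + 0.058) ≈ 6.09756, MB₂ = 8.45 + 0.422 = 8.872, so M₂ = 6.09756 × 8.872 ≈ 54.0976 billion.
ΔM = M₂ − M₁ = 54.0976 − 62.1323 = -8.0347 billion.

-8.035 billion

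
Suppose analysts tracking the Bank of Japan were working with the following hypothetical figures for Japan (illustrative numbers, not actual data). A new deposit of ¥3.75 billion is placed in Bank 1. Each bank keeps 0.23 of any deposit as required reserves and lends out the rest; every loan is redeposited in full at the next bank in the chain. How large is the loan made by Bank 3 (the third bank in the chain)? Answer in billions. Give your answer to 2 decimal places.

Each bank lends a fraction (1 − rr) = 0.7700 of the deposit it receives, so Bank 3 receives 3.75·0.7700^2 and lends 3.75·0.7700^3 ≈ 1.7120 billion.

¥1.71 billion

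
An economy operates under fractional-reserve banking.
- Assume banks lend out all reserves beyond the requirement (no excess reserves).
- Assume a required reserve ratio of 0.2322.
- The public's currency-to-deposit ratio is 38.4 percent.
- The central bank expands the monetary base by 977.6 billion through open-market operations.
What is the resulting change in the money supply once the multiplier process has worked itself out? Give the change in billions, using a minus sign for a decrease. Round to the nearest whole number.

2196 billion

The money multiplier is m = (1 + c) / (rr + c) = (1 + 0.384) / (0.2322 + 0.384) ≈ 2.2460.
The purchase adds 977.6 billion of base, so ΔM = m × ΔMB = 2.2460 × (+977.6) = 2195.6896 billion.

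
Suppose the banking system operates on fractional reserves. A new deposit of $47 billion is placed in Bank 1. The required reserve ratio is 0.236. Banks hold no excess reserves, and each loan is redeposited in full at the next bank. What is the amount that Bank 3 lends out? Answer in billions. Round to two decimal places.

Each bank lends a fraction (1 − rr) = 0.7640 of the deposit it receives, so Bank 3 receives 47·0.7640^2 and lends 47·0.7640^3 ≈ 20.9594 billion.

$20.96 billion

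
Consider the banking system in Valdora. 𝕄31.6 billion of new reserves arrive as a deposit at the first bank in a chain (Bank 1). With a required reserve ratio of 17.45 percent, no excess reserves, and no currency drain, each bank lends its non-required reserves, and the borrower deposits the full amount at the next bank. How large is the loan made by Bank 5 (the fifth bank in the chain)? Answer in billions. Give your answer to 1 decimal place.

𝕄12.1 billion

Each bank lends a fraction (1 − rr) = 0.8255 of the deposit it receives, so Bank 5 receives 31.6·0.8255^4 and lends 31.6·0.8255^5 ≈ 12.1136 billion.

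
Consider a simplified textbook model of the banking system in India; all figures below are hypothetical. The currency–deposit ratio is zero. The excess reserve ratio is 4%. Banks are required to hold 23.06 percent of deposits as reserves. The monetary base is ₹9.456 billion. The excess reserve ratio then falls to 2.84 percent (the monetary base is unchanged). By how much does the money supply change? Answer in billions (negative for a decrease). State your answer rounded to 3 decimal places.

₹1.565 billion

Initially m₁ = 1 / (0.2306 + 0.04) ≈ 3.69549, so M₁ = 3.69549 × 9.456 ≈ 34.9446 billion.
After the change m₂ = 1 / (0.2306 + 0.0284) ≈ 3.86100, so M₂ = 3.86100 × 9.456 ≈ 36.5096 billion.
ΔM = M₂ − M₁ = 36.5096 − 34.9446 = 1.565 billion.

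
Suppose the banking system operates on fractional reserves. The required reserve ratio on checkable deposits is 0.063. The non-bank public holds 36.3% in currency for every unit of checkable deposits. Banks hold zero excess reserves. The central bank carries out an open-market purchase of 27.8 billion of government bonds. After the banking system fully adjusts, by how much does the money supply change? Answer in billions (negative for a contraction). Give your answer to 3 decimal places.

The money multiplier is m = (1 + c) / (rr + c) = (1 + 0.363) / (0.063 + 0.363) ≈ 3.199531.
The purchase adds 27.8 billion of base, so ΔM = m × ΔMB = 3.199531 × (+27.8) ≈ 88.947 billion.

88.947 billion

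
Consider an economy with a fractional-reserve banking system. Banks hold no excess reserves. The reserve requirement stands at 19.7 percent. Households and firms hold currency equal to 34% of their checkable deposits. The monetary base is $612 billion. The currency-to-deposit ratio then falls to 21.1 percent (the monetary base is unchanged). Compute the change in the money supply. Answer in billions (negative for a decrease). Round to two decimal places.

$289.35 billion

Initially m₁ = (1 + 0.34) / (0.197 + 0.34) ≈ 2.495345, so M₁ = 2.495345 × 612 ≈ 1527.1511 billion.
After the change m₂ = (1 + 0.211) / (0.197 + 0.211) ≈ 2.968137, so M₂ = 2.968137 × 612 ≈ 1816.4998 billion.
ΔM = M₂ − M₁ = 1816.4998 − 1527.1511 = 289.3487 billion.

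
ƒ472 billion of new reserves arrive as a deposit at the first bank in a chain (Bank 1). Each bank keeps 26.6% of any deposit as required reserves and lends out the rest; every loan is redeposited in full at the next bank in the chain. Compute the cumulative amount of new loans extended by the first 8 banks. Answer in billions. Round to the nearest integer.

ƒ1193 billion

Bank i lends (1 − rr)^i of the original deposit: Bank 1 lends 472·0.7340 = 346.4480, Bank 2 lends 472·0.7340² ≈ 254.2928, and so on.
Summing a geometric series: total = 472·[0.7340·(1 − 0.7340^8) / (1 − 0.7340)] ≈ 1192.7062 billion.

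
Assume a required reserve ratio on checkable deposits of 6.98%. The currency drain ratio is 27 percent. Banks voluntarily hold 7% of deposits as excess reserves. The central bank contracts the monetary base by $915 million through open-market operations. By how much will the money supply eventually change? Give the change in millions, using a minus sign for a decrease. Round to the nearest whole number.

The money multiplier is m = (1 + c) / (rr + e + c) = (1 + 0.27) / (0.0698 + 0.07 + 0.27) ≈ 3.0991.
The sale removes 915 million of base, so ΔM = m × ΔMB = 3.0991 × (−915) = -2835.6765 million.

-2836 million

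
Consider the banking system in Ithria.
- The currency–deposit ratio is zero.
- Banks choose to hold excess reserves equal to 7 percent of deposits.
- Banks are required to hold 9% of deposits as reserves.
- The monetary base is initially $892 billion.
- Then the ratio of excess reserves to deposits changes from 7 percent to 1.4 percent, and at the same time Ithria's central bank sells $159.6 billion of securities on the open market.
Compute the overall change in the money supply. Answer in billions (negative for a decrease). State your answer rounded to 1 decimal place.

Before: m₁ = 1 / (0.09 + 0.07) = 6.25, MB₁ = 892, so M₁ = 6.25 × 892 = 5575 billion.
After: m₂ = 1 / (0.09 + 0.014) ≈ 9.61538, MB₂ = 892 − 159.6 = 732.4, so M₂ = 9.61538 × 732.4 ≈ 7042.3043 billion.
ΔM = M₂ − M₁ = 7042.3043 − 5575 = 1467.3043 billion.

$1467.3 billion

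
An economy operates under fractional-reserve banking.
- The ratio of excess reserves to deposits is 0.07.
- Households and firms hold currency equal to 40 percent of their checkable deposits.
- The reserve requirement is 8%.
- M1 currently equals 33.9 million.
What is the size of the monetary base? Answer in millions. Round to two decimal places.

The money multiplier is m = (1 + c) / (rr + e + c) = (1 + 0.4) / (0.08 + 0.07 + 0.4) ≈ 2.54545.
MB = M / m = 33.9 / 2.54545 ≈ 13.3179 million.

13.32 million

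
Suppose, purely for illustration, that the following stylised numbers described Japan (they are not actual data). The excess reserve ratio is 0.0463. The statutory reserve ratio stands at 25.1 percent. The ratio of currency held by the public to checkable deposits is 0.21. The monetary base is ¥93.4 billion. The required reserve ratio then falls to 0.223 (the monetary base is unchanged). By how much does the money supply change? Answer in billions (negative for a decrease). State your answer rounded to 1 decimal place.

Initially m₁ = (1 + 0.21) / (0.251 + 0.0463 + 0.21) ≈ 2.3852, so M₁ = 2.3852 × 93.4 ≈ 222.7777 billion.
After the change m₂ = (1 + 0.21) / (0.223 + 0.0463 + 0.21) ≈ 2.5245, so M₂ = 2.5245 × 93.4 = 235.7883 billion.
ΔM = M₂ − M₁ = 235.7883 − 222.7777 = 13.0106 billion.

¥13.0 billion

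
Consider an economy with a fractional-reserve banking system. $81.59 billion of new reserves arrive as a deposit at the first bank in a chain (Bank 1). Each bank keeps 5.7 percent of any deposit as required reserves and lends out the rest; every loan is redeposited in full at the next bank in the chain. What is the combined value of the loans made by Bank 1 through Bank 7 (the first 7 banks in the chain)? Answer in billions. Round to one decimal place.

$454.7 billion

Bank i lends (1 − rr)^i of the original deposit: Bank 1 lends 81.59·0.9430 ≈ 76.9394, Bank 2 lends 81.59·0.9430² ≈ 72.5538, and so on.
Summing a geometric series: total = 81.59·[0.9430·(1 − 0.9430^7) / (1 − 0.9430)] ≈ 454.7464 billion.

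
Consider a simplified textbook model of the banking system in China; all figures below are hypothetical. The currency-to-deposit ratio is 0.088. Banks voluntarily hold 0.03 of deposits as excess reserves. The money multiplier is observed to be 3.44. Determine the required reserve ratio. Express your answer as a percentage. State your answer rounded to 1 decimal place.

19.8%

Using m = 3.44. Since m = (1 + c)/(c + rr + e), the denominator satisfies c + rr + e = (1 + c)/m = (1 + 0.088) / 3.44 ≈ 0.316279.
With c = 0.088 and e = 0.03, the required reserve ratio is 0.316279 − 0.088 − 0.03 = 0.198279.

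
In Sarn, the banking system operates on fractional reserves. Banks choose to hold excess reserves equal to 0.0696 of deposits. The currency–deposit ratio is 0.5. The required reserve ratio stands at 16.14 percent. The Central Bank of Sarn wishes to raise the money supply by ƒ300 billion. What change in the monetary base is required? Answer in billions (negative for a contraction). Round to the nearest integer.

The money multiplier is m = (1 + c) / (rr + e + c) = (1 + 0.5) / (0.1614 + 0.0696 + 0.5) ≈ 2.0520.
ΔMB = ΔM / m = (+300) / 2.0520 ≈ 146.1988 billion.

ƒ146 billion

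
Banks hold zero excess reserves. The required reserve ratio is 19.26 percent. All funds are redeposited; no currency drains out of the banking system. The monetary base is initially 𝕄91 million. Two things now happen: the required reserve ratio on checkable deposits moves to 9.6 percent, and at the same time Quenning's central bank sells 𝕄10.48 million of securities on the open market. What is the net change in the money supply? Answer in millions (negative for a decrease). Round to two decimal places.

𝕄366.27 million

Before: m₁ = 1 / (0.1926) ≈ 5.19211, MB₁ = 91, so M₁ = 5.19211 × 91 ≈ 472.482 million.
After: m₂ = 1 / (0.096) ≈ 10.41667, MB₂ = 91 − 10.48 = 80.52, so M₂ = 10.41667 × 80.52 ≈ 838.7503 million.
ΔM = M₂ − M₁ = 838.7503 − 472.482 = 366.2683 million.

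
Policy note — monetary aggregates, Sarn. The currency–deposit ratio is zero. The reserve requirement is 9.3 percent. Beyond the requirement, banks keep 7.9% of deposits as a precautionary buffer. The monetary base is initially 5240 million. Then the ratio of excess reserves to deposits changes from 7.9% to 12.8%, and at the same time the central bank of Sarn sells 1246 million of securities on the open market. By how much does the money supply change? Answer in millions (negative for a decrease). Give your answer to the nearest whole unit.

Before: m₁ = 1 / (0.093 + 0.079) ≈ 5.81395, MB₁ = 5240, so M₁ = 5.81395 × 5240 = 30465.098 million.
After: m₂ = 1 / (0.093 + 0.128) ≈ 4.52489, MB₂ = 5240 − 1246 = 3994, so M₂ = 4.52489 × 3994 ≈ 18072.4107 million.
ΔM = M₂ − M₁ = 18072.4107 − 30465.098 = -12392.6873 million.

-12393 million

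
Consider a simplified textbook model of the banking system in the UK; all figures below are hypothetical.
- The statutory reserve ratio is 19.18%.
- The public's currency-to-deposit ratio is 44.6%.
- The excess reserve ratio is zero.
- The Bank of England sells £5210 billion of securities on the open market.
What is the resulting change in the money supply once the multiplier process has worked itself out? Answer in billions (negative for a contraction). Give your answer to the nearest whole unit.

-11812 billion

The money multiplier is m = (1 + c) / (rr + c) = (1 + 0.446) / (0.1918 + 0.446) ≈ 2.26717.
The sale removes 5210 billion of base, so ΔM = m × ΔMB = 2.26717 × (−5210) = -11811.9557 billion.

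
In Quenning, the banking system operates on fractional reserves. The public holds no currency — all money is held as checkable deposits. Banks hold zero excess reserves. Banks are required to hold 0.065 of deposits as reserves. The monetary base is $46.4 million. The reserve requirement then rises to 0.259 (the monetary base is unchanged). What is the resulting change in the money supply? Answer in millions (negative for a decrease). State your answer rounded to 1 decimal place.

-534.7 million

Initially m₁ = 1 / (0.065) ≈ 15.3846, so M₁ = 15.3846 × 46.4 ≈ 713.8454 million.
After the change m₂ = 1 / (0.259) ≈ 3.8610, so M₂ = 3.8610 × 46.4 = 179.1504 million.
ΔM = M₂ − M₁ = 179.1504 − 713.8454 = -534.695 million.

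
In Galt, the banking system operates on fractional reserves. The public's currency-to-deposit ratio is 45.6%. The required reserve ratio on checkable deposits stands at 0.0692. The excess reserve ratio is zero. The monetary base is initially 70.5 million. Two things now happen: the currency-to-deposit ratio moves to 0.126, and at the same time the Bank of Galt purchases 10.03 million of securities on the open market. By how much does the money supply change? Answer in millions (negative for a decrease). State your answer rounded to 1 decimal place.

269.1 million

Before: m₁ = (1 + 0.456) / (0.0692 + 0.456) ≈ 2.7723, MB₁ = 70.5, so M₁ = 2.7723 × 70.5 ≈ 195.4471 million.
After: m₂ = (1 + 0.126) / (0.0692 + 0.126) ≈ 5.7684, MB₂ = 70.5 + 10.03 = 80.53, so M₂ = 5.7684 × 80.53 ≈ 464.5293 million.
ΔM = M₂ − M₁ = 464.5293 − 195.4471 = 269.0822 million.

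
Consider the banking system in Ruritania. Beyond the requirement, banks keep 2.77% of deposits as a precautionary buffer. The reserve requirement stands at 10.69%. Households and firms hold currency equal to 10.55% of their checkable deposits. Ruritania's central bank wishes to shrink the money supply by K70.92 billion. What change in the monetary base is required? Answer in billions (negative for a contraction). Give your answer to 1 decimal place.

The money multiplier is m = (1 + c) / (rr + e + c) = (1 + 0.1055) / (0.1069 + 0.0277 + 0.1055) ≈ 4.6043.
ΔMB = ΔM / m = (−70.92) / 4.6043 ≈ -15.403 billion.

-15.4 billion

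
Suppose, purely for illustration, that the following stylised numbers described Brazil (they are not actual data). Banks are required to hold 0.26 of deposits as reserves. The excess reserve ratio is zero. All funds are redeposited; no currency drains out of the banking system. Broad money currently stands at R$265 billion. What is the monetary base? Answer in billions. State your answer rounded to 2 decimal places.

With no currency drain and no excess reserves, the money multiplier is m = 1/rr = 1/0.26 ≈ 3.846154.
The monetary base is MB = M / m = 265 / 3.846154 ≈ 68.9 billion.

R$68.90 billion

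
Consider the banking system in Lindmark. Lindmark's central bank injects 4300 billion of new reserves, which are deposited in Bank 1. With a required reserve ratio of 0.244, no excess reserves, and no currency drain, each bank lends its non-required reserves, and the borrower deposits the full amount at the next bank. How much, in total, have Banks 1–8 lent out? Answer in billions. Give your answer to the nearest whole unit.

11901 billion

Bank i lends (1 − rr)^i of the original deposit: Bank 1 lends 4300·0.7560 = 3250.8000, Bank 2 lends 4300·0.7560² = 2457.6048, and so on.
Summing a geometric series: total = 4300·[0.7560·(1 − 0.7560^8) / (1 − 0.7560)] ≈ 11901.3594 billion.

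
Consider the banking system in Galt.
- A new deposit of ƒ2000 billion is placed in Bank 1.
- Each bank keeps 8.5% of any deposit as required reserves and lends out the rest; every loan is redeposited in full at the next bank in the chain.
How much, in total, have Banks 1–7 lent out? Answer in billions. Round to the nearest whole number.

ƒ9969 billion

Bank i lends (1 − rr)^i of the original deposit: Bank 1 lends 2000·0.9150 = 1830.0000, Bank 2 lends 2000·0.9150² = 1674.4500, and so on.
Summing a geometric series: total = 2000·[0.9150·(1 − 0.9150^7) / (1 − 0.9150)] ≈ 9968.8265 billion.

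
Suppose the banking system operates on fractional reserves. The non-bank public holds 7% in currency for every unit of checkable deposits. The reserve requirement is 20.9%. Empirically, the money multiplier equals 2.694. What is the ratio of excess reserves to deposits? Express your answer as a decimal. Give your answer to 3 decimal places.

Using m = 2.694. Since m = (1 + c)/(c + rr + e), the denominator satisfies c + rr + e = (1 + c)/m = (1 + 0.07) / 2.694 ≈ 0.397179.
With c = 0.07 and rr = 0.209, the ratio of excess reserves to deposits is 0.397179 − 0.07 − 0.209 = 0.118179.

0.118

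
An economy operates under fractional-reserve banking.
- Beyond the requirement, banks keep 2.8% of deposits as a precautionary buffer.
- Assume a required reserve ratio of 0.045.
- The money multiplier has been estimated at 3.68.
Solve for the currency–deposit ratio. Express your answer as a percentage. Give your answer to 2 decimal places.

Using m = 3.68. From m = (1 + c)/(c + rr + e), rearranging gives 1 + c = m·(c + rr + e), so c·(1 − m) = m·(rr + e) − 1.
Hence c = [m·(rr + e) − 1]/(1 − m) = [3.68 × (0.045 + 0.028) − 1] / (1 − 3.68) ≈ 0.272896.

27.29%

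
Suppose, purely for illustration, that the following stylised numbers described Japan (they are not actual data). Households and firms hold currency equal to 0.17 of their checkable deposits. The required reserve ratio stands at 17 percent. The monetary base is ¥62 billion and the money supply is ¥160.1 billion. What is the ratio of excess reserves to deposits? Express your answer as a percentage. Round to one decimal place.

11.3%

Using m = M/MB = 160.1/62 ≈ 2.582258. Since m = (1 + c)/(c + rr + e), the denominator satisfies c + rr + e = (1 + c)/m = (1 + 0.17) / 2.582258 ≈ 0.453092.
With c = 0.17 and rr = 0.17, the ratio of excess reserves to deposits is 0.453092 − 0.17 − 0.17 = 0.113092.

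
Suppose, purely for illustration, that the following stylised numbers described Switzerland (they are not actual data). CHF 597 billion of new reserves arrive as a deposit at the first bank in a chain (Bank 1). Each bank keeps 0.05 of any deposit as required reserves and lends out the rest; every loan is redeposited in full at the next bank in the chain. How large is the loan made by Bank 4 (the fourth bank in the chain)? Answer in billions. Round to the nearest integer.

Each bank lends a fraction (1 − rr) = 0.9500 of the deposit it receives, so Bank 4 receives 597·0.9500^3 and lends 597·0.9500^4 ≈ 486.2602 billion.

CHF 486 billion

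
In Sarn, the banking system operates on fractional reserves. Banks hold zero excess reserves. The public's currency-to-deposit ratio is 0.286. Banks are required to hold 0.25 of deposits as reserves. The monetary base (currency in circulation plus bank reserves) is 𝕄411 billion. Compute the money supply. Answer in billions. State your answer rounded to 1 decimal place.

𝕄986.1 billion

The money multiplier is m = (1 + c) / (rr + c) = (1 + 0.286) / (0.25 + 0.286) ≈ 2.39925.
So M = m × MB = 2.39925 × 411 ≈ 986.0917 billion.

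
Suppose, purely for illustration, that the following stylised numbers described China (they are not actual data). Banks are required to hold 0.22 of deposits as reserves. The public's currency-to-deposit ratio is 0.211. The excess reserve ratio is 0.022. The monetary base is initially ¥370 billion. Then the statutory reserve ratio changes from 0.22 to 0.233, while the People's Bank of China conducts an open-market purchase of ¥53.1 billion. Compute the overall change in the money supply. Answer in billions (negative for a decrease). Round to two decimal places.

Before: m₁ = (1 + 0.211) / (0.22 + 0.022 + 0.211) ≈ 2.673289, MB₁ = 370, so M₁ = 2.673289 × 370 ≈ 989.1169 billion.
After: m₂ = (1 + 0.211) / (0.233 + 0.022 + 0.211) ≈ 2.598712, MB₂ = 370 + 53.1 = 423.1, so M₂ = 2.598712 × 423.1 ≈ 1099.515 billion.
ΔM = M₂ − M₁ = 1099.515 − 989.1169 = 110.3981 billion.

¥110.40 billion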